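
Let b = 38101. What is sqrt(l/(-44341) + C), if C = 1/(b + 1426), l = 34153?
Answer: I*sqrt(3345151505630)/2084027 ≈ 0.87762*I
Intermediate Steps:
C = 1/39527 (C = 1/(38101 + 1426) = 1/39527 ≈ 2.5299e-5)
sqrt(l/(-44341) + C) = sqrt(34153/(-44341) + 1/39527) = sqrt(34153*(-1/44341) + 1/39527) = sqrt(-34153/44341 + 1/39527) = sqrt(-46549010/60436783) = I*sqrt(3345151505630)/2084027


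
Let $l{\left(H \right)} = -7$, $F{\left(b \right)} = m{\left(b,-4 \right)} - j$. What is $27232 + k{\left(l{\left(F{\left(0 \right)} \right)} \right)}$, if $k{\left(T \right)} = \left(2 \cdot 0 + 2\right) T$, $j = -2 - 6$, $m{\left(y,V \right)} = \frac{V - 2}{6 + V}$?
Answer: $27218$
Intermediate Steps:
$m{\left(y,V \right)} = \frac{-2 + V}{6 + V}$
$j = -8$ ($j = -2 - 6 = -8$)
$F{\left(b \right)} = 5$ ($F{\left(b \right)} = \frac{-2 - 4}{6 - 4} - -8 = \frac{1}{2} \left(-6\right) + 8 = -3 + 8 = 5$)
$k{\left(T \right)} = 2 T$ ($k{\left(T \right)} = \left(0 + 2\right) T = 2 T$)
$27232 + k{\left(l{\left(F{\left(0 \right)} \right)} \right)} = 27232 + 2 \left(-7\right) = 27232 - 14 = 27218$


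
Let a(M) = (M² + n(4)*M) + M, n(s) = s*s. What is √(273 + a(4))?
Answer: √357 ≈ 18.894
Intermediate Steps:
n(s) = s²
a(M) = M² + 17*M (a(M) = (M² + 4²*M) + M = (M² + 16*M) + M = M² + 17*M)
√(273 + a(4)) = √(273 + 4*(17 + 4)) = √(273 + 4*21) = √(273 + 84) = √357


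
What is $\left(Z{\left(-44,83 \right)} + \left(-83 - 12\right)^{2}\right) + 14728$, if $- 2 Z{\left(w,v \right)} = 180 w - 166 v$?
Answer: $34602$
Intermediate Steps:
$Z{\left(w,v \right)} = - 90 w + 83 v$ ($Z{\left(w,v \right)} = - \frac{180 w - 166 v}{2} = - \frac{- 166 v + 180 w}{2} = - 90 w + 83 v$)
$\left(Z{\left(-44,83 \right)} + \left(-83 - 12\right)^{2}\right) + 14728 = \left(\left(\left(-90\right) \left(-44\right) + 83 \cdot 83\right) + \left(-83 - 12\right)^{2}\right) + 14728 = \left(\left(3960 + 6889\right) + \left(-95\right)^{2}\right) + 14728 = \left(10849 + 9025\right) + 14728 = 19874 + 14728 = 34602$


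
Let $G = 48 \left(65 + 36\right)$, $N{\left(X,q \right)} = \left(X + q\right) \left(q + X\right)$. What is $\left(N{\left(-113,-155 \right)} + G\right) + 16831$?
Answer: $93503$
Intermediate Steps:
$N{\left(X,q \right)} = \left(X + q\right)^{2}$ ($N{\left(X,q \right)} = \left(X + q\right) \left(X + q\right) = \left(X + q\right)^{2}$)
$G = 4848$ ($G = 48 \cdot 101 = 4848$)
$\left(N{\left(-113,-155 \right)} + G\right) + 16831 = \left(\left(-113 - 155\right)^{2} + 4848\right) + 16831 = \left(\left(-268\right)^{2} + 4848\right) + 16831 = \left(71824 + 4848\right) + 16831 = 76672 + 16831 = 93503$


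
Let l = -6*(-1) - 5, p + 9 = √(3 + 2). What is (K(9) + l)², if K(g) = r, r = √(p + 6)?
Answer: (1 + √(-3 + √5))² ≈ 0.23607 + 1.7481*I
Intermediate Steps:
p = -9 + √5 (p = -9 + √(3 + 2) = -9 + √5 ≈ -6.7639)
r = √(-3 + √5) (r = √((-9 + √5) + 6) = √(-3 + √5) ≈ 0.87403*I)
K(g) = √(-3 + √5)
l = 1 (l = 6 - 5 = 1)
(K(9) + l)² = (√(-3 + √5) + 1)² = (1 + √(-3 + √5))²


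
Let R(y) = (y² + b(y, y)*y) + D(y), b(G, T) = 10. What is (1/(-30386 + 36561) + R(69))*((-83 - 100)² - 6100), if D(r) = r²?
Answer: 1727125717289/6175 ≈ 2.7970e+8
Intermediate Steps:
R(y) = 2*y² + 10*y (R(y) = (y² + 10*y) + y² = 2*y² + 10*y)
(1/(-30386 + 36561) + R(69))*((-83 - 100)² - 6100) = (1/(-30386 + 36561) + 2*69*(5 + 69))*((-83 - 100)² - 6100) = (1/6175 + 2*69*74)*((-183)² - 6100) = (1/6175 + 10212)*(33489 - 6100) = (63059101/6175)*27389 = 1727125717289/6175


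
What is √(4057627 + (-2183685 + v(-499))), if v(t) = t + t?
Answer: 4*√117059 ≈ 1368.6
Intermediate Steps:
v(t) = 2*t
√(4057627 + (-2183685 + v(-499))) = √(4057627 + (-2183685 + 2*(-499))) = √(4057627 + (-2183685 - 998)) = √(4057627 - 2184683) = √1872944 = 4*√117059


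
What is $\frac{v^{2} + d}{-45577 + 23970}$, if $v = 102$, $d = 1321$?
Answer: $- \frac{11725}{21607} \approx -0.54265$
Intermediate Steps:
$\frac{v^{2} + d}{-45577 + 23970} = \frac{102^{2} + 1321}{-45577 + 23970} = \frac{10404 + 1321}{-21607} = 11725 \left(- \frac{1}{21607}\right) = - \frac{11725}{21607}$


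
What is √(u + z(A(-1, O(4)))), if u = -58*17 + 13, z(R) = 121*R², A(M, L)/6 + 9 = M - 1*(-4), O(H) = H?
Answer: √155843 ≈ 394.77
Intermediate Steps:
A(M, L) = -30 + 6*M (A(M, L) = -54 + 6*(M - 1*(-4)) = -54 + 6*(M + 4) = -54 + 6*(4 + M) = -54 + (24 + 6*M) = -30 + 6*M)
u = -973 (u = -986 + 13 = -973)
√(u + z(A(-1, O(4)))) = √(-973 + 121*(-30 + 6*(-1))²) = √(-973 + 121*(-30 - 6)²) = √(-973 + 121*(-36)²) = √(-973 + 121*1296) = √(-973 + 156816) = √155843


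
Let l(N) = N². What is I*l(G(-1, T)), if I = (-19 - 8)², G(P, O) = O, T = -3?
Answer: 6561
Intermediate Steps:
I = 729 (I = (-27)² = 729)
I*l(G(-1, T)) = 729*(-3)² = 729*9 = 6561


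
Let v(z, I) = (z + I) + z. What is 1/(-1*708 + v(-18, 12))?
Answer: -1/732 ≈ -0.0013661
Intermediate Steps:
v(z, I) = I + 2*z (v(z, I) = (I + z) + z = I + 2*z)
1/(-1*708 + v(-18, 12)) = 1/(-1*708 + (12 + 2*(-18))) = 1/(-708 + (12 - 36)) = 1/(-708 - 24) = 1/(-732) = -1/732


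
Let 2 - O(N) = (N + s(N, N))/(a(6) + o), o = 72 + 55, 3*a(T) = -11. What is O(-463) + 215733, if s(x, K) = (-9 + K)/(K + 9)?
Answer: 3623979449/16798 ≈ 2.1574e+5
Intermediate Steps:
a(T) = -11/3 (a(T) = (1/3)*(-11) = -11/3)
o = 127
s(x, K) = (-9 + K)/(9 + K)
O(N) = 2 - 3*N/370 - 3*(-9 + N)/(370*(9 + N)) (O(N) = 2 - (N + (-9 + N)/(9 + N))/(-11/3 + 127) = 2 - (N + (-9 + N)/(9 + N))/370/3 = 2 - (N + (-9 + N)/(9 + N))*3/370 = 2 - (3*N/370 + 3*(-9 + N)/(370*(9 + N))) = 2 + (-3*N/370 - 3*(-9 + N)/(370*(9 + N))) = 2 - 3*N/370 - 3*(-9 + N)/(370*(9 + N)))
O(-463) + 215733 = (6687 - 3*(-463)**2 + 710*(-463))/(370*(9 - 463)) + 215733 = (1/370)*(6687 - 3*214369 - 328730)/(-454) + 215733 = (1/370)*(-1/454)*(6687 - 643107 - 328730) + 215733 = (1/370)*(-1/454)*(-965150) + 215733 = 96515/16798 + 215733 = 3623979449/16798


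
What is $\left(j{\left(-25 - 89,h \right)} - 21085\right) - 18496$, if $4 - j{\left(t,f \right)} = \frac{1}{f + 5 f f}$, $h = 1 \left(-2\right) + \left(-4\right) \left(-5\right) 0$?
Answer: $- \frac{712387}{18} \approx -39577.0$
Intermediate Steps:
$h = -2$ ($h = -2 + 20 \cdot 0 = -2 + 0 = -2$)
$j{\left(t,f \right)} = 4 - \frac{1}{f + 5 f^{2}}$ ($j{\left(t,f \right)} = 4 - \frac{1}{f + 5 f f} = 4 - \frac{1}{f + 5 f^{2}}$)
$\left(j{\left(-25 - 89,h \right)} - 21085\right) - 18496 = \left(\frac{-1 + 4 \left(-2\right) + 20 \left(-2\right)^{2}}{\left(-2\right) \left(1 + 5 \left(-2\right)\right)} - 21085\right) - 18496 = \left(- \frac{-1 - 8 + 20 \cdot 4}{2 \left(1 - 10\right)} - 21085\right) - 18496 = \left(- \frac{-1 - 8 + 80}{2 \left(-9\right)} - 21085\right) - 18496 = \left(\left(- \frac{1}{2}\right) \left(- \frac{1}{9}\right) 71 - 21085\right) - 18496 = \left(\frac{71}{18} - 21085\right) - 18496 = - \frac{379459}{18} - 18496 = - \frac{712387}{18}$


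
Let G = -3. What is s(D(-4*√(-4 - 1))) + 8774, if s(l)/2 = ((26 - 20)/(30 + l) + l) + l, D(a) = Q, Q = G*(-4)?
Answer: 61756/7 ≈ 8822.3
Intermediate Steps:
Q = 12 (Q = -3*(-4) = 12)
D(a) = 12
s(l) = 4*l + 12/(30 + l) (s(l) = 2*(((26 - 20)/(30 + l) + l) + l) = 2*((6/(30 + l) + l) + l) = 2*((l + 6/(30 + l)) + l) = 2*(2*l + 6/(30 + l)) = 4*l + 12/(30 + l))
s(D(-4*√(-4 - 1))) + 8774 = 4*(3 + 12² + 30*12)/(30 + 12) + 8774 = 4*(3 + 144 + 360)/42 + 8774 = 4*(1/42)*507 + 8774 = 338/7 + 8774 = 61756/7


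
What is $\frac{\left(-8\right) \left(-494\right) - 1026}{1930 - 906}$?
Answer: $\frac{1463}{512} \approx 2.8574$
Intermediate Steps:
$\frac{\left(-8\right) \left(-494\right) - 1026}{1930 - 906} = \frac{3952 - 1026}{1024} = 2926 \cdot \frac{1}{1024} = \frac{1463}{512}$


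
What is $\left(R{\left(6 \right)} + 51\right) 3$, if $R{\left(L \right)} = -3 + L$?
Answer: $162$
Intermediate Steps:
$\left(R{\left(6 \right)} + 51\right) 3 = \left(\left(-3 + 6\right) + 51\right) 3 = \left(3 + 51\right) 3 = 54 \cdot 3 = 162$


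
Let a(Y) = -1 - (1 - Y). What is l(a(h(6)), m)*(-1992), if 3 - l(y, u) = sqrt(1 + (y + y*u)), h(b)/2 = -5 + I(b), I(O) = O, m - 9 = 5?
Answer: -3984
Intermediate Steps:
m = 14 (m = 9 + 5 = 14)
h(b) = -10 + 2*b (h(b) = 2*(-5 + b) = -10 + 2*b)
a(Y) = -2 + Y (a(Y) = -1 + (-1 + Y) = -2 + Y)
l(y, u) = 3 - sqrt(1 + y + u*y) (l(y, u) = 3 - sqrt(1 + (y + y*u)) = 3 - sqrt(1 + (y + u*y)) = 3 - sqrt(1 + y + u*y))
l(a(h(6)), m)*(-1992) = (3 - sqrt(1 + (-2 + (-10 + 2*6)) + 14*(-2 + (-10 + 2*6))))*(-1992) = (3 - sqrt(1 + (-2 + (-10 + 12)) + 14*(-2 + (-10 + 12))))*(-1992) = (3 - sqrt(1 + (-2 + 2) + 14*(-2 + 2)))*(-1992) = (3 - sqrt(1 + 0 + 14*0))*(-1992) = (3 - sqrt(1 + 0 + 0))*(-1992) = (3 - sqrt(1))*(-1992) = (3 - 1*1)*(-1992) = (3 - 1)*(-1992) = 2*(-1992) = -3984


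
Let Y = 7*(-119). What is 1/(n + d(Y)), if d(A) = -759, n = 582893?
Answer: 1/582134 ≈ 1.7178e-6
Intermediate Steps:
Y = -833
1/(n + d(Y)) = 1/(582893 - 759) = 1/582134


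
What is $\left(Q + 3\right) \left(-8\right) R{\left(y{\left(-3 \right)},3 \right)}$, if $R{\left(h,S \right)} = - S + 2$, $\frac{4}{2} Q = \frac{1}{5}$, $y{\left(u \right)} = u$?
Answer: $\frac{124}{5} \approx 24.8$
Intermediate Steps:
$Q = \frac{1}{10}$ ($Q = \frac{1}{2 \cdot 5} = \frac{1}{2} \cdot \frac{1}{5} = \frac{1}{10} \approx 0.1$)
$R{\left(h,S \right)} = 2 - S$
$\left(Q + 3\right) \left(-8\right) R{\left(y{\left(-3 \right)},3 \right)} = \left(\frac{1}{10} + 3\right) \left(-8\right) \left(2 - 3\right) = \frac{31}{10} \left(-8\right) \left(2 - 3\right) = \left(- \frac{124}{5}\right) \left(-1\right) = \frac{124}{5}$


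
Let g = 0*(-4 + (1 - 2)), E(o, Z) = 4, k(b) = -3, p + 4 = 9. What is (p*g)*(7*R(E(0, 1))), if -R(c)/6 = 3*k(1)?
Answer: 0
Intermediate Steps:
p = 5 (p = -4 + 9 = 5)
R(c) = 54 (R(c) = -18*(-3) = -6*(-9) = 54)
g = 0 (g = 0*(-4 - 1) = 0*(-5) = 0)
(p*g)*(7*R(E(0, 1))) = (5*0)*(7*54) = 0*378 = 0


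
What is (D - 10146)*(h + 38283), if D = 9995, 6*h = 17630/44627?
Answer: -773931645838/133881 ≈ -5.7807e+6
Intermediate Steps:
h = 8815/133881 (h = (17630/44627)/6 = (17630*(1/44627))/6 = (⅙)*(17630/44627) = 8815/133881 ≈ 0.065842)
(D - 10146)*(h + 38283) = (9995 - 10146)*(8815/133881 + 38283) = -151*5125375138/133881 = -773931645838/133881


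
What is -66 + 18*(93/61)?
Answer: -2352/61 ≈ -38.557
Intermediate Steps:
-66 + 18*(93/61) = -66 + 1674/61 = -2352/61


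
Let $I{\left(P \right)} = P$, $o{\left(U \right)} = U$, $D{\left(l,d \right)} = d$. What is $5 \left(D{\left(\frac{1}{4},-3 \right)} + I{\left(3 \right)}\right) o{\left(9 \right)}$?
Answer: $0$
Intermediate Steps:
$5 \left(D{\left(\frac{1}{4},-3 \right)} + I{\left(3 \right)}\right) o{\left(9 \right)} = 5 \left(-3 + 3\right) 9 = 5 \cdot 0 \cdot 9 = 0 \cdot 9 = 0$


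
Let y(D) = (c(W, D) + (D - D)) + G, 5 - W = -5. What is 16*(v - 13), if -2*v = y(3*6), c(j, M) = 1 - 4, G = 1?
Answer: -192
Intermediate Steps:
W = 10 (W = 5 - 1*(-5) = 5 + 5 = 10)
c(j, M) = -3
y(D) = -2 (y(D) = (-3 + (D - D)) + 1 = (-3 + 0) + 1 = -3 + 1 = -2)
v = 1 (v = -½*(-2) = 1)
16*(v - 13) = 16*(1 - 13) = 16*(-12) = -192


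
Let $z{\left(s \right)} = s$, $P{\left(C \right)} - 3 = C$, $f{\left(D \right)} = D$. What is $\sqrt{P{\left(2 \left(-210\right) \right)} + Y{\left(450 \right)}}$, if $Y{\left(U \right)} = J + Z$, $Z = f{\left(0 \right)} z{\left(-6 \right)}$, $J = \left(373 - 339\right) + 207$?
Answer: $4 i \sqrt{11} \approx 13.266 i$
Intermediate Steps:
$P{\left(C \right)} = 3 + C$
$J = 241$ ($J = 34 + 207 = 241$)
$Z = 0$ ($Z = 0 \left(-6\right) = 0$)
$Y{\left(U \right)} = 241$ ($Y{\left(U \right)} = 241 + 0 = 241$)
$\sqrt{P{\left(2 \left(-210\right) \right)} + Y{\left(450 \right)}} = \sqrt{\left(3 + 2 \left(-210\right)\right) + 241} = \sqrt{\left(3 - 420\right) + 241} = \sqrt{-417 + 241} = \sqrt{-176} = 4 i \sqrt{11}$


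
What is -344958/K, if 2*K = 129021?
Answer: -229972/43007 ≈ -5.3473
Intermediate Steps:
K = 129021/2 (K = (½)*129021 = 129021/2 ≈ 64511.)
-344958/K = -344958/129021/2 = -344958*2/129021 = -229972/43007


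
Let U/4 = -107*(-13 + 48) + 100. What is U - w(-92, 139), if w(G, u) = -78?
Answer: -14502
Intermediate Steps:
U = -14580 (U = 4*(-107*(-13 + 48) + 100) = 4*(-107*35 + 100) = 4*(-3745 + 100) = 4*(-3645) = -14580)
U - w(-92, 139) = -14580 - 1*(-78) = -14580 + 78 = -14502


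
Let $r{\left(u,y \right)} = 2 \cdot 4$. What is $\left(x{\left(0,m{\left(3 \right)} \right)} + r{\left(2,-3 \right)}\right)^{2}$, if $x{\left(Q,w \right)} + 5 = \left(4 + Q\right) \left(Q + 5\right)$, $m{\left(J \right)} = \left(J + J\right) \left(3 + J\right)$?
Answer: $529$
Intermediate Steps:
$m{\left(J \right)} = 2 J \left(3 + J\right)$
$x{\left(Q,w \right)} = -5 + \left(4 + Q\right) \left(5 + Q\right)$ ($x{\left(Q,w \right)} = -5 + \left(4 + Q\right) \left(Q + 5\right) = -5 + \left(4 + Q\right) \left(5 + Q\right)$)
$r{\left(u,y \right)} = 8$
$\left(x{\left(0,m{\left(3 \right)} \right)} + r{\left(2,-3 \right)}\right)^{2} = \left(\left(15 + 0^{2} + 9 \cdot 0\right) + 8\right)^{2} = \left(\left(15 + 0 + 0\right) + 8\right)^{2} = \left(15 + 8\right)^{2} = 23^{2} = 529$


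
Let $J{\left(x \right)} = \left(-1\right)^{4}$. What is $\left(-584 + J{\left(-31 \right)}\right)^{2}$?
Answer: $339889$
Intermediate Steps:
$J{\left(x \right)} = 1$
$\left(-584 + J{\left(-31 \right)}\right)^{2} = \left(-584 + 1\right)^{2} = \left(-583\right)^{2} = 339889$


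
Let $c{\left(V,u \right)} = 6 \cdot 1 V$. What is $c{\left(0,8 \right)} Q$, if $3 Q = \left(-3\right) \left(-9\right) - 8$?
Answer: $0$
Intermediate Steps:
$c{\left(V,u \right)} = 6 V$
$Q = \frac{19}{3}$ ($Q = \frac{\left(-3\right) \left(-9\right) - 8}{3} = \frac{27 - 8}{3} = \frac{1}{3} \cdot 19 = \frac{19}{3} \approx 6.3333$)
$c{\left(0,8 \right)} Q = 6 \cdot 0 \cdot \frac{19}{3} = 0 \cdot \frac{19}{3} = 0$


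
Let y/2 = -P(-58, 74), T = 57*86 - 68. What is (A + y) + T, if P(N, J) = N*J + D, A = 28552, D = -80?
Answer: 42130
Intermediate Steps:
T = 4834 (T = 4902 - 68 = 4834)
P(N, J) = -80 + J*N (P(N, J) = N*J - 80 = J*N - 80 = -80 + J*N)
y = 8744 (y = 2*(-(-80 + 74*(-58))) = 2*(-(-80 - 4292)) = 2*(-1*(-4372)) = 2*4372 = 8744)
(A + y) + T = (28552 + 8744) + 4834 = 37296 + 4834 = 42130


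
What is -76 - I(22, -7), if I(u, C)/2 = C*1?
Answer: -62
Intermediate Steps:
I(u, C) = 2*C (I(u, C) = 2*(C*1) = 2*C)
-76 - I(22, -7) = -76 - 2*(-7) = -76 - 1*(-14) = -76 + 14 = -62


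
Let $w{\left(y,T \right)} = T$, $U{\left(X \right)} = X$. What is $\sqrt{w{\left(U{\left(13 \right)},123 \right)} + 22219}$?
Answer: $\sqrt{22342} \approx 149.47$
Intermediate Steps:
$\sqrt{w{\left(U{\left(13 \right)},123 \right)} + 22219} = \sqrt{123 + 22219} = \sqrt{22342}$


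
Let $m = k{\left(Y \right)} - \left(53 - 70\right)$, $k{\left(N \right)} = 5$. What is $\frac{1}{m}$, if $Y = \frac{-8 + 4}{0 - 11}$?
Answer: $\frac{1}{22} \approx 0.045455$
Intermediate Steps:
$Y = \frac{4}{11}$ ($Y = - \frac{4}{-11} = \left(-4\right) \left(- \frac{1}{11}\right) = \frac{4}{11} \approx 0.36364$)
$m = 22$ ($m = 5 - \left(53 - 70\right) = 5 - -17 = 5 + 17 = 22$)
$\frac{1}{m} = \frac{1}{22}$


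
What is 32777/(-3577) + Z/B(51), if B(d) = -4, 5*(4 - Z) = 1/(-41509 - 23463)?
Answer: -647121169/63672560 ≈ -10.163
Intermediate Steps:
Z = 1299441/324860 (Z = 4 - 1/(5*(-41509 - 23463)) = 4 - 1/5/(-64972) = 4 - 1/5*(-1/64972) = 4 + 1/324860 = 1299441/324860 ≈ 4.0000)
32777/(-3577) + Z/B(51) = 32777/(-3577) + (1299441/324860)/(-4) = 32777*(-1/3577) + (1299441/324860)*(-1/4) = -449/49 - 1299441/1299440 = -647121169/63672560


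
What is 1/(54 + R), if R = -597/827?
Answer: 827/44061 ≈ 0.018769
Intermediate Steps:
R = -597/827 (R = -597*1/827 = -597/827 ≈ -0.72189)
1/(54 + R) = 1/(54 - 597/827) = 1/(44061/827) = 827/44061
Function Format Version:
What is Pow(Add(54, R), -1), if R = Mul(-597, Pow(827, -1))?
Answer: Rational(827, 44061) ≈ 0.018769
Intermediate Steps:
R = Rational(-597, 827) (R = Mul(-597, Rational(1, 827)) = Rational(-597, 827) ≈ -0.72189)
Pow(Add(54, R), -1) = Pow(Add(54, Rational(-597, 827)), -1) = Pow(Rational(44061, 827), -1) = Rational(827, 44061)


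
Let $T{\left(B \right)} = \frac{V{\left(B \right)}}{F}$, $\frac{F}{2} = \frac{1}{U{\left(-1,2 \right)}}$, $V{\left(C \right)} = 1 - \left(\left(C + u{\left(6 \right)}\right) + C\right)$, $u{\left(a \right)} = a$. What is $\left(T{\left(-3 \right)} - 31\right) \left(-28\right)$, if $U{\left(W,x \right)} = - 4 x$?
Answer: $980$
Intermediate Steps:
$V{\left(C \right)} = -5 - 2 C$ ($V{\left(C \right)} = 1 - \left(\left(C + 6\right) + C\right) = 1 - \left(\left(6 + C\right) + C\right) = 1 - \left(6 + 2 C\right) = -5 - 2 C$)
$F = - \frac{1}{4}$ ($F = \frac{2}{\left(-4\right) 2} = \frac{2}{-8} = 2 \left(- \frac{1}{8}\right) = - \frac{1}{4} \approx -0.25$)
$T{\left(B \right)} = 20 + 8 B$ ($T{\left(B \right)} = \frac{-5 - 2 B}{- \frac{1}{4}} = \left(-5 - 2 B\right) \left(-4\right) = 20 + 8 B$)
$\left(T{\left(-3 \right)} - 31\right) \left(-28\right) = \left(\left(20 + 8 \left(-3\right)\right) - 31\right) \left(-28\right) = \left(\left(20 - 24\right) - 31\right) \left(-28\right) = \left(-4 - 31\right) \left(-28\right) = \left(-35\right) \left(-28\right) = 980$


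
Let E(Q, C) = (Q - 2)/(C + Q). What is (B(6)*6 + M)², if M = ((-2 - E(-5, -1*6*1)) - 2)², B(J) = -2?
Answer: 1320201/14641 ≈ 90.172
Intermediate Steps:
E(Q, C) = (-2 + Q)/(C + Q)
M = 2601/121 (M = ((-2 - (-2 - 5)/(-1*6*1 - 5)) - 2)² = ((-2 - (-7)/(-6*1 - 5)) - 2)² = ((-2 - (-7)/(-6 - 5)) - 2)² = ((-2 - (-7)/(-11)) - 2)² = ((-2 - (-1)*(-7)/11) - 2)² = ((-2 - 1*7/11) - 2)² = ((-2 - 7/11) - 2)² = (-29/11 - 2)² = (-51/11)² = 2601/121 ≈ 21.496)
(B(6)*6 + M)² = (-2*6 + 2601/121)² = (-12 + 2601/121)² = (1149/121)² = 1320201/14641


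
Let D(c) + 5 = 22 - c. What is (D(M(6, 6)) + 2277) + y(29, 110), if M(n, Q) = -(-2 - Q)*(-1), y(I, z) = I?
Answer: 2331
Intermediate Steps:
M(n, Q) = -2 - Q (M(n, Q) = (2 + Q)*(-1) = -2 - Q)
D(c) = 17 - c (D(c) = -5 + (22 - c) = 17 - c)
(D(M(6, 6)) + 2277) + y(29, 110) = ((17 - (-2 - 1*6)) + 2277) + 29 = ((17 - (-2 - 6)) + 2277) + 29 = ((17 - 1*(-8)) + 2277) + 29 = ((17 + 8) + 2277) + 29 = (25 + 2277) + 29 = 2302 + 29 = 2331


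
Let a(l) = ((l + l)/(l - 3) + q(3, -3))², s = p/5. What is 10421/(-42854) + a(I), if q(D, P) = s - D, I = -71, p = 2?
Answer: 323691379/1466678150 ≈ 0.22070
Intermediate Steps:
s = ⅖ (s = 2/5 = 2*(⅕) = ⅖ ≈ 0.40000)
q(D, P) = ⅖ - D
a(l) = (-13/5 + 2*l/(-3 + l))² (a(l) = ((l + l)/(l - 3) + (⅖ - 1*3))² = ((2*l)/(-3 + l) + (⅖ - 3))² = (2*l/(-3 + l) - 13/5)² = (-13/5 + 2*l/(-3 + l))²)
10421/(-42854) + a(I) = 10421/(-42854) + 9*(-13 - 71)²/(25*(-3 - 71)²) = 10421*(-1/42854) + (9/25)*(-84)²/(-74)² = -10421/42854 + (9/25)*7056*(1/5476) = -10421/42854 + 15876/34225 = 323691379/1466678150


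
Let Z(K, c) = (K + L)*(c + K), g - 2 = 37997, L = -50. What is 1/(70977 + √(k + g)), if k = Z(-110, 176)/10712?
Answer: 95038203/6745475654990 - √68127437599/6745475654990 ≈ 1.4050e-5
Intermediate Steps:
g = 37999 (g = 2 + 37997 = 37999)
Z(K, c) = (-50 + K)*(K + c) (Z(K, c) = (K - 50)*(c + K) = (-50 + K)*(K + c))
k = -1320/1339 (k = ((-110)² - 50*(-110) - 50*176 - 110*176)/10712 = (12100 + 5500 - 8800 - 19360)*(1/10712) = -10560*1/10712 = -1320/1339 ≈ -0.98581)
1/(70977 + √(k + g)) = 1/(70977 + √(-1320/1339 + 37999)) = 1/(70977 + √(50879341/1339)) = 1/(70977 + √68127437599/1339)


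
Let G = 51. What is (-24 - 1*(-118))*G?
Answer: 4794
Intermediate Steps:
(-24 - 1*(-118))*G = (-24 - 1*(-118))*51 = (-24 + 118)*51 = 94*51 = 4794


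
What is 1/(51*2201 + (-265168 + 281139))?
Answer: 1/128222 ≈ 7.7990e-6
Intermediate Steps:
1/(51*2201 + (-265168 + 281139)) = 1/(112251 + 15971) = 1/128222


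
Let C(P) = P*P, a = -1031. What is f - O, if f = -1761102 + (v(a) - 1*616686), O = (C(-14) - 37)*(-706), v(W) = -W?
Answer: -2264503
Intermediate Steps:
C(P) = P²
O = -112254 (O = ((-14)² - 37)*(-706) = (196 - 37)*(-706) = 159*(-706) = -112254)
f = -2376757 (f = -1761102 + (-1*(-1031) - 1*616686) = -1761102 + (1031 - 616686) = -1761102 - 615655 = -2376757)
f - O = -2376757 - 1*(-112254) = -2376757 + 112254 = -2264503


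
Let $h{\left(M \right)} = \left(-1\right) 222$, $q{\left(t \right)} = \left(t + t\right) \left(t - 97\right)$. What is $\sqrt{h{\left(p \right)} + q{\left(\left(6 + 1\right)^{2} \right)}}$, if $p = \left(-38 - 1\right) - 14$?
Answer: $i \sqrt{4926} \approx 70.185 i$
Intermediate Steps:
$q{\left(t \right)} = 2 t \left(-97 + t\right)$
$p = -53$ ($p = -39 - 14 = -53$)
$h{\left(M \right)} = -222$
$\sqrt{h{\left(p \right)} + q{\left(\left(6 + 1\right)^{2} \right)}} = \sqrt{-222 + 2 \left(6 + 1\right)^{2} \left(-97 + \left(6 + 1\right)^{2}\right)} = \sqrt{-222 + 2 \cdot 7^{2} \left(-97 + 7^{2}\right)} = \sqrt{-222 + 2 \cdot 49 \left(-97 + 49\right)} = \sqrt{-222 + 2 \cdot 49 \left(-48\right)} = \sqrt{-222 - 4704} = \sqrt{-4926} = i \sqrt{4926}$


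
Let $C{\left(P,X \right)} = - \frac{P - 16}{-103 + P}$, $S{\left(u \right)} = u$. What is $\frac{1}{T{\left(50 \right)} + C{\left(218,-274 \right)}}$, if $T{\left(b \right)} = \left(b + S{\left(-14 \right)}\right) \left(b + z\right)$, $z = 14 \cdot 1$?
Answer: $\frac{115}{264758} \approx 0.00043436$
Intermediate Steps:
$z = 14$
$C{\left(P,X \right)} = - \frac{-16 + P}{-103 + P}$
$T{\left(b \right)} = \left(-14 + b\right) \left(14 + b\right)$ ($T{\left(b \right)} = \left(b - 14\right) \left(b + 14\right) = \left(-14 + b\right) \left(14 + b\right)$)
$\frac{1}{T{\left(50 \right)} + C{\left(218,-274 \right)}} = \frac{1}{\left(-196 + 50^{2}\right) + \frac{16 - 218}{-103 + 218}} = \frac{1}{\left(-196 + 2500\right) + \frac{16 - 218}{115}} = \frac{1}{2304 + \frac{1}{115} \left(-202\right)} = \frac{1}{2304 - \frac{202}{115}} = \frac{1}{\frac{264758}{115}} = \frac{115}{264758}$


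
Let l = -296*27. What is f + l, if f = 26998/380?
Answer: -1504981/190 ≈ -7921.0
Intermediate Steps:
l = -7992
f = 13499/190 (f = 26998*(1/380) = 13499/190 ≈ 71.047)
f + l = 13499/190 - 7992 = -1504981/190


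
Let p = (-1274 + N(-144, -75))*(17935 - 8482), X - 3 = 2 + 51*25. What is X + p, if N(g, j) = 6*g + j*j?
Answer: 32963891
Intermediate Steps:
N(g, j) = j² + 6*g (N(g, j) = 6*g + j² = j² + 6*g)
X = 1280 (X = 3 + (2 + 51*25) = 3 + (2 + 1275) = 3 + 1277 = 1280)
p = 32962611 (p = (-1274 + ((-75)² + 6*(-144)))*(17935 - 8482) = (-1274 + (5625 - 864))*9453 = (-1274 + 4761)*9453 = 3487*9453 = 32962611)
X + p = 1280 + 32962611 = 32963891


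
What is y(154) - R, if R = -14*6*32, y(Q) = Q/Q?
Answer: 2689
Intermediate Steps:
y(Q) = 1
R = -2688 (R = -84*32 = -2688)
y(154) - R = 1 - 1*(-2688) = 1 + 2688 = 2689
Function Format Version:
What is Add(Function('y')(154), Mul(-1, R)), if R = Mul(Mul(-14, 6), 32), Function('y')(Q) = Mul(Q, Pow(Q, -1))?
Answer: 2689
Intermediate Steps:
Function('y')(Q) = 1
R = -2688 (R = Mul(-84, 32) = -2688)
Add(Function('y')(154), Mul(-1, R)) = Add(1, Mul(-1, -2688)) = Add(1, 2688) = 2689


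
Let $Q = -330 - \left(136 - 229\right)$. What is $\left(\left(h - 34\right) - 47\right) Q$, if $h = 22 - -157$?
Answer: $-23226$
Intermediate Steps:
$h = 179$ ($h = 22 + 157 = 179$)
$Q = -237$ ($Q = -330 - \left(136 - 229\right) = -330 - -93 = -330 + 93 = -237$)
$\left(\left(h - 34\right) - 47\right) Q = \left(\left(179 - 34\right) - 47\right) \left(-237\right) = \left(145 - 47\right) \left(-237\right) = 98 \left(-237\right) = -23226$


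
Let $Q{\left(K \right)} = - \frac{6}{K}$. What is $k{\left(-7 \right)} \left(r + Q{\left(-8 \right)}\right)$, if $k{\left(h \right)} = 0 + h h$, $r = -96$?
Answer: $- \frac{18669}{4} \approx -4667.3$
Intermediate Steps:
$k{\left(h \right)} = h^{2}$ ($k{\left(h \right)} = 0 + h^{2} = h^{2}$)
$k{\left(-7 \right)} \left(r + Q{\left(-8 \right)}\right) = \left(-7\right)^{2} \left(-96 - \frac{6}{-8}\right) = 49 \left(-96 - - \frac{3}{4}\right) = 49 \left(-96 + \frac{3}{4}\right) = 49 \left(- \frac{381}{4}\right) = - \frac{18669}{4}$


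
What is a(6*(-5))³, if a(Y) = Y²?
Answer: 729000000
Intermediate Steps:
a(6*(-5))³ = ((6*(-5))²)³ = ((-30)²)³ = 900³ = 729000000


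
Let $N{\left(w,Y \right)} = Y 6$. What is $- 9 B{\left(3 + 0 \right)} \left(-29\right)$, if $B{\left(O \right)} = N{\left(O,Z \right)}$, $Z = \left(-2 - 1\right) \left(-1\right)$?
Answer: $4698$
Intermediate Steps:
$Z = 3$ ($Z = \left(-3\right) \left(-1\right) = 3$)
$N{\left(w,Y \right)} = 6 Y$
$B{\left(O \right)} = 18$ ($B{\left(O \right)} = 6 \cdot 3 = 18$)
$- 9 B{\left(3 + 0 \right)} \left(-29\right) = \left(-9\right) 18 \left(-29\right) = \left(-162\right) \left(-29\right) = 4698$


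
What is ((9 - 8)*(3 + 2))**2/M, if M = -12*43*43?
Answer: -25/22188 ≈ -0.0011267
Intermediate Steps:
M = -22188 (M = -516*43 = -22188)
((9 - 8)*(3 + 2))**2/M = ((9 - 8)*(3 + 2))**2/(-22188) = (1*5)**2*(-1/22188) = 5**2*(-1/22188) = 25*(-1/22188) = -25/22188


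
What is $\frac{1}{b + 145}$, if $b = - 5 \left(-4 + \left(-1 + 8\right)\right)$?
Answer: $\frac{1}{130} \approx 0.0076923$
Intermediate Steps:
$b = -15$ ($b = - 5 \left(-4 + 7\right) = \left(-5\right) 3 = -15$)
$\frac{1}{b + 145} = \frac{1}{-15 + 145} = \frac{1}{130}$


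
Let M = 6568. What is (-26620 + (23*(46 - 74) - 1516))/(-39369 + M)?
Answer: 28780/32801 ≈ 0.87741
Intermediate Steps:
(-26620 + (23*(46 - 74) - 1516))/(-39369 + M) = (-26620 + (23*(46 - 74) - 1516))/(-39369 + 6568) = (-26620 + (23*(-28) - 1516))/(-32801) = (-26620 + (-644 - 1516))*(-1/32801) = (-26620 - 2160)*(-1/32801) = -28780*(-1/32801) = 28780/32801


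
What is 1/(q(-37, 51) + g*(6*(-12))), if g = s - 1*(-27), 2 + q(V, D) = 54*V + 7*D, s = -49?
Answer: -1/59 ≈ -0.016949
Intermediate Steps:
q(V, D) = -2 + 7*D + 54*V (q(V, D) = -2 + (54*V + 7*D) = -2 + (7*D + 54*V) = -2 + 7*D + 54*V)
g = -22 (g = -49 - 1*(-27) = -49 + 27 = -22)
1/(q(-37, 51) + g*(6*(-12))) = 1/((-2 + 7*51 + 54*(-37)) - 132*(-12)) = 1/((-2 + 357 - 1998) - 22*(-72)) = 1/(-1643 + 1584) = 1/(-59) = -1/59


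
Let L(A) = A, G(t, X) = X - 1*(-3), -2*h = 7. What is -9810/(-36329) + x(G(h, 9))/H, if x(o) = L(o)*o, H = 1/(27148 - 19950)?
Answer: 37655454258/36329 ≈ 1.0365e+6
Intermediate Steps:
h = -7/2 (h = -1/2*7 = -7/2 ≈ -3.5000)
G(t, X) = 3 + X (G(t, X) = X + 3 = 3 + X)
H = 1/7198 ≈ 0.00013893
x(o) = o**2 (x(o) = o*o = o**2)
-9810/(-36329) + x(G(h, 9))/H = -9810/(-36329) + (3 + 9)**2/(1/7198) = -9810*(-1/36329) + 12**2*7198 = 9810/36329 + 144*7198 = 9810/36329 + 1036512 = 37655454258/36329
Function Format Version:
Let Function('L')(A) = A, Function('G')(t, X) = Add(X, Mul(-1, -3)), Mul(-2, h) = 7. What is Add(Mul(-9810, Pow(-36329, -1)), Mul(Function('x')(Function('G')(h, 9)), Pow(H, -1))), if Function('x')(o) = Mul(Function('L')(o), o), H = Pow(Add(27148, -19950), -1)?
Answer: Rational(37655454258, 36329) ≈ 1.0365e+6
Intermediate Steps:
h = Rational(-7, 2) (h = Mul(Rational(-1, 2), 7) = Rational(-7, 2) ≈ -3.5000)
Function('G')(t, X) = Add(3, X) (Function('G')(t, X) = Add(X, 3) = Add(3, X))
H = Rational(1, 7198) (H = Pow(7198, -1) = Rational(1, 7198) ≈ 0.00013893)
Function('x')(o) = Pow(o, 2) (Function('x')(o) = Mul(o, o) = Pow(o, 2))
Add(Mul(-9810, Pow(-36329, -1)), Mul(Function('x')(Function('G')(h, 9)), Pow(H, -1))) = Add(Mul(-9810, Pow(-36329, -1)), Mul(Pow(Add(3, 9), 2), Pow(Rational(1, 7198), -1))) = Add(Mul(-9810, Rational(-1, 36329)), Mul(Pow(12, 2), 7198)) = Add(Rational(9810, 36329), Mul(144, 7198)) = Add(Rational(9810, 36329), 1036512) = Rational(37655454258, 36329)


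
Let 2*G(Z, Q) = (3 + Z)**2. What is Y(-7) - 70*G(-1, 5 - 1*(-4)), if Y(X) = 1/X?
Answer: -981/7 ≈ -140.14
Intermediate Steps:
G(Z, Q) = (3 + Z)**2/2
Y(X) = 1/X
Y(-7) - 70*G(-1, 5 - 1*(-4)) = 1/(-7) - 35*(3 - 1)**2 = -1/7 - 35*2**2 = -1/7 - 35*4 = -1/7 - 70*2 = -1/7 - 140 = -981/7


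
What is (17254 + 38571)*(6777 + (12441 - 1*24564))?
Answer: -298440450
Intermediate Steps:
(17254 + 38571)*(6777 + (12441 - 1*24564)) = 55825*(6777 + (12441 - 24564)) = 55825*(6777 - 12123) = 55825*(-5346) = -298440450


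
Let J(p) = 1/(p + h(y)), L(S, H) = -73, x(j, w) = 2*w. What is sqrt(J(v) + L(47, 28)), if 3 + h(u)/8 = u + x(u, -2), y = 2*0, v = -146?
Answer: I*sqrt(2978894)/202 ≈ 8.5443*I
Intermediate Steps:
y = 0
h(u) = -56 + 8*u (h(u) = -24 + 8*(u + 2*(-2)) = -24 + 8*(u - 4) = -24 + 8*(-4 + u) = -24 + (-32 + 8*u) = -56 + 8*u)
J(p) = 1/(-56 + p) (J(p) = 1/(p + (-56 + 8*0)) = 1/(p + (-56 + 0)) = 1/(p - 56) = 1/(-56 + p))
sqrt(J(v) + L(47, 28)) = sqrt(1/(-56 - 146) - 73) = sqrt(1/(-202) - 73) = sqrt(-1/202 - 73) = sqrt(-14747/202) = I*sqrt(2978894)/202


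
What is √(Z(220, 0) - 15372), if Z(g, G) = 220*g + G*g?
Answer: 2*√8257 ≈ 181.74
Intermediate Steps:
√(Z(220, 0) - 15372) = √(220*(220 + 0) - 15372) = √(220*220 - 15372) = √(48400 - 15372) = √33028 = 2*√8257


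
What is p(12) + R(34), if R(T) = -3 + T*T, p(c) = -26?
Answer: 1127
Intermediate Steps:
R(T) = -3 + T**2
p(12) + R(34) = -26 + (-3 + 34**2) = -26 + (-3 + 1156) = -26 + 1153 = 1127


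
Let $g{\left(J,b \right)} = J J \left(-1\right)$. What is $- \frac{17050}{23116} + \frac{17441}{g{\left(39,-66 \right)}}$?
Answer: $- \frac{214549603}{17579718} \approx -12.204$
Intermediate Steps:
$g{\left(J,b \right)} = - J^{2}$ ($g{\left(J,b \right)} = J^{2} \left(-1\right) = - J^{2}$)
$- \frac{17050}{23116} + \frac{17441}{g{\left(39,-66 \right)}} = - \frac{17050}{23116} + \frac{17441}{\left(-1\right) 39^{2}} = \left(-17050\right) \frac{1}{23116} + \frac{17441}{\left(-1\right) 1521} = - \frac{8525}{11558} + \frac{17441}{-1521} = - \frac{8525}{11558} + 17441 \left(- \frac{1}{1521}\right) = - \frac{8525}{11558} - \frac{17441}{1521} = - \frac{214549603}{17579718}$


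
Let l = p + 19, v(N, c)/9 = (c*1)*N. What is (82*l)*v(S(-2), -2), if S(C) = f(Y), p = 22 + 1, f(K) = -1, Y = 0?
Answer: 61992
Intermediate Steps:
p = 23
S(C) = -1
v(N, c) = 9*N*c (v(N, c) = 9*((c*1)*N) = 9*(c*N) = 9*(N*c) = 9*N*c)
l = 42 (l = 23 + 19 = 42)
(82*l)*v(S(-2), -2) = (82*42)*(9*(-1)*(-2)) = 3444*18 = 61992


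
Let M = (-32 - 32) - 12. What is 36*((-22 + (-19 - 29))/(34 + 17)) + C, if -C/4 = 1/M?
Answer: -15943/323 ≈ -49.359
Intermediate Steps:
M = -76 (M = -64 - 12 = -76)
C = 1/19 (C = -4/(-76) = -4*(-1/76) = 1/19 ≈ 0.052632)
36*((-22 + (-19 - 29))/(34 + 17)) + C = 36*((-22 + (-19 - 29))/(34 + 17)) + 1/19 = 36*((-22 - 48)/51) + 1/19 = 36*(-70*1/51) + 1/19 = 36*(-70/51) + 1/19 = -840/17 + 1/19 = -15943/323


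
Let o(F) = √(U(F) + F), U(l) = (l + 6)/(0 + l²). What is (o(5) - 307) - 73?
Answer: -380 + 2*√34/5 ≈ -377.67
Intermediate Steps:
U(l) = (6 + l)/l² (U(l) = (6 + l)/(l²) = (6 + l)/l²)
o(F) = √(F + (6 + F)/F²) (o(F) = √((6 + F)/F² + F) = √(F + (6 + F)/F²))
(o(5) - 307) - 73 = (√((6 + 5 + 5³)/5²) - 307) - 73 = (√((6 + 5 + 125)/25) - 307) - 73 = (√((1/25)*136) - 307) - 73 = (√(136/25) - 307) - 73 = (2*√34/5 - 307) - 73 = (-307 + 2*√34/5) - 73 = -380 + 2*√34/5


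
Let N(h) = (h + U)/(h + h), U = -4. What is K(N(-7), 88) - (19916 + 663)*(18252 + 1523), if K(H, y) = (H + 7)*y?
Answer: -2848643279/7 ≈ -4.0695e+8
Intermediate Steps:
N(h) = (-4 + h)/(2*h) (N(h) = (h - 4)/(h + h) = (-4 + h)/((2*h)) = (-4 + h)*(1/(2*h)) = (-4 + h)/(2*h))
K(H, y) = y*(7 + H) (K(H, y) = (7 + H)*y = y*(7 + H))
K(N(-7), 88) - (19916 + 663)*(18252 + 1523) = 88*(7 + (1/2)*(-4 - 7)/(-7)) - (19916 + 663)*(18252 + 1523) = 88*(7 + (1/2)*(-1/7)*(-11)) - 20579*19775 = 88*(7 + 11/14) - 1*406949725 = 88*(109/14) - 406949725 = 4796/7 - 406949725 = -2848643279/7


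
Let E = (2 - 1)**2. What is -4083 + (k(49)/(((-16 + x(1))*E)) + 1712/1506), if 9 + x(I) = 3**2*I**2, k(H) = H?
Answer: -49215185/12048 ≈ -4084.9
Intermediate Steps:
x(I) = -9 + 9*I**2 (x(I) = -9 + 3**2*I**2 = -9 + 9*I**2)
E = 1 (E = 1**2 = 1)
-4083 + (k(49)/(((-16 + x(1))*E)) + 1712/1506) = -4083 + (49/(((-16 + (-9 + 9*1**2))*1)) + 1712/1506) = -4083 + (49/(((-16 + (-9 + 9*1))*1)) + 1712*(1/1506)) = -4083 + (49/(((-16 + (-9 + 9))*1)) + 856/753) = -4083 + (49/(((-16 + 0)*1)) + 856/753) = -4083 + (49/((-16*1)) + 856/753) = -4083 + (49/(-16) + 856/753) = -4083 + (49*(-1/16) + 856/753) = -4083 + (-49/16 + 856/753) = -4083 - 23201/12048 = -49215185/12048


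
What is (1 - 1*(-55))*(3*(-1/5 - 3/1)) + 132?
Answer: -2028/5 ≈ -405.60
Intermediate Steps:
(1 - 1*(-55))*(3*(-1/5 - 3/1)) + 132 = (1 + 55)*(3*(-1*1/5 - 3*1)) + 132 = 56*(3*(-1/5 - 3)) + 132 = 56*(3*(-16/5)) + 132 = 56*(-48/5) + 132 = -2688/5 + 132 = -2028/5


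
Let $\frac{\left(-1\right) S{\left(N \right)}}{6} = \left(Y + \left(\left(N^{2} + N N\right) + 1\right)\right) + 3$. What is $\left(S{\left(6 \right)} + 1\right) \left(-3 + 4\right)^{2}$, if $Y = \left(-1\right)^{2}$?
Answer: $-461$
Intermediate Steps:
$Y = 1$
$S{\left(N \right)} = -30 - 12 N^{2}$ ($S{\left(N \right)} = - 6 \left(\left(1 + \left(\left(N^{2} + N N\right) + 1\right)\right) + 3\right) = - 6 \left(\left(1 + \left(\left(N^{2} + N^{2}\right) + 1\right)\right) + 3\right) = - 6 \left(\left(1 + \left(2 N^{2} + 1\right)\right) + 3\right) = - 6 \left(\left(1 + \left(1 + 2 N^{2}\right)\right) + 3\right) = - 6 \left(\left(2 + 2 N^{2}\right) + 3\right) = - 6 \left(5 + 2 N^{2}\right) = -30 - 12 N^{2}$)
$\left(S{\left(6 \right)} + 1\right) \left(-3 + 4\right)^{2} = \left(\left(-30 - 12 \cdot 6^{2}\right) + 1\right) \left(-3 + 4\right)^{2} = \left(\left(-30 - 432\right) + 1\right) 1^{2} = \left(\left(-30 - 432\right) + 1\right) 1 = \left(-462 + 1\right) 1 = \left(-461\right) 1 = -461$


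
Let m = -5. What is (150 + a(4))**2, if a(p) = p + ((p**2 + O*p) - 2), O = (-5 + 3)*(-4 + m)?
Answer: 57600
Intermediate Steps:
O = 18 (O = (-5 + 3)*(-4 - 5) = -2*(-9) = 18)
a(p) = -2 + p**2 + 19*p (a(p) = p + ((p**2 + 18*p) - 2) = p + (-2 + p**2 + 18*p) = -2 + p**2 + 19*p)
(150 + a(4))**2 = (150 + (-2 + 4**2 + 19*4))**2 = (150 + (-2 + 16 + 76))**2 = (150 + 90)**2 = 240**2 = 57600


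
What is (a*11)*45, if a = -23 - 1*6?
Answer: -14355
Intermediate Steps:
a = -29 (a = -23 - 6 = -29)
(a*11)*45 = -29*11*45 = -319*45 = -14355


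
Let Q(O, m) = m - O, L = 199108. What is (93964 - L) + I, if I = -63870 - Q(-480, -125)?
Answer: -169369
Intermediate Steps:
I = -64225 (I = -63870 - (-125 - 1*(-480)) = -63870 - (-125 + 480) = -63870 - 1*355 = -63870 - 355 = -64225)
(93964 - L) + I = (93964 - 1*199108) - 64225 = (93964 - 199108) - 64225 = -105144 - 64225 = -169369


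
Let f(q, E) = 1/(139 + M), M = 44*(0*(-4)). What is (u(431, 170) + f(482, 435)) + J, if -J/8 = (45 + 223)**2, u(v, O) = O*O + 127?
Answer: -75833534/139 ≈ -5.4557e+5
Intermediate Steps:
M = 0 (M = 44*0 = 0)
u(v, O) = 127 + O**2 (u(v, O) = O**2 + 127 = 127 + O**2)
f(q, E) = 1/139 (f(q, E) = 1/(139 + 0) = 1/139)
J = -574592 (J = -8*(45 + 223)**2 = -8*268**2 = -8*71824 = -574592)
(u(431, 170) + f(482, 435)) + J = ((127 + 170**2) + 1/139) - 574592 = ((127 + 28900) + 1/139) - 574592 = (29027 + 1/139) - 574592 = 4034754/139 - 574592 = -75833534/139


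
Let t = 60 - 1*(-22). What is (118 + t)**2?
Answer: 40000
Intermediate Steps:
t = 82 (t = 60 + 22 = 82)
(118 + t)**2 = (118 + 82)**2 = 200**2 = 40000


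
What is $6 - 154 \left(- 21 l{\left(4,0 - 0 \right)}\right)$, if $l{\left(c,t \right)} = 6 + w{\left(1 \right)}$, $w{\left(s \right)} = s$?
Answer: $22644$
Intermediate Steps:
$l{\left(c,t \right)} = 7$ ($l{\left(c,t \right)} = 6 + 1 = 7$)
$6 - 154 \left(- 21 l{\left(4,0 - 0 \right)}\right) = 6 - 154 \left(\left(-21\right) 7\right) = 6 - -22638 = 6 + 22638 = 22644$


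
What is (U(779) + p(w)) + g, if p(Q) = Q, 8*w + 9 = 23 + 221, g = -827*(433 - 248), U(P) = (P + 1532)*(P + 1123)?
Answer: 33940451/8 ≈ 4.2426e+6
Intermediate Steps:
U(P) = (1123 + P)*(1532 + P) (U(P) = (1532 + P)*(1123 + P) = (1123 + P)*(1532 + P))
g = -152995 (g = -827*185 = -152995)
w = 235/8 (w = -9/8 + (23 + 221)/8 = -9/8 + (⅛)*244 = -9/8 + 61/2 = 235/8 ≈ 29.375)
(U(779) + p(w)) + g = ((1720436 + 779² + 2655*779) + 235/8) - 152995 = ((1720436 + 606841 + 2068245) + 235/8) - 152995 = (4395522 + 235/8) - 152995 = 35164411/8 - 152995 = 33940451/8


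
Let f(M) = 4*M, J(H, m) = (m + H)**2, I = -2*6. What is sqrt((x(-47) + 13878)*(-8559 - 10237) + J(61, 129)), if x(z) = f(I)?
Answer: 2*I*sqrt(64978145) ≈ 16122.0*I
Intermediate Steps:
I = -12
J(H, m) = (H + m)**2
x(z) = -48 (x(z) = 4*(-12) = -48)
sqrt((x(-47) + 13878)*(-8559 - 10237) + J(61, 129)) = sqrt((-48 + 13878)*(-8559 - 10237) + (61 + 129)**2) = sqrt(13830*(-18796) + 190**2) = sqrt(-259948680 + 36100) = sqrt(-259912580) = 2*I*sqrt(64978145)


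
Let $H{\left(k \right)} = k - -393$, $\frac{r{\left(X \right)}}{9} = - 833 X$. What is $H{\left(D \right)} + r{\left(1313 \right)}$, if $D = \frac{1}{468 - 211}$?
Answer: $- \frac{2529694175}{257} \approx -9.8432 \cdot 10^{6}$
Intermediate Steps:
$r{\left(X \right)} = - 7497 X$ ($r{\left(X \right)} = 9 \left(- 833 X\right) = - 7497 X$)
$D = \frac{1}{257} \approx 0.0038911$
$H{\left(k \right)} = 393 + k$ ($H{\left(k \right)} = k + 393 = 393 + k$)
$H{\left(D \right)} + r{\left(1313 \right)} = \left(393 + \frac{1}{257}\right) - 9843561 = \frac{101002}{257} - 9843561 = - \frac{2529694175}{257}$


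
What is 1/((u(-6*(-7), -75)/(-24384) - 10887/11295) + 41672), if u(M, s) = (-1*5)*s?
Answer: 30601920/1275213243103 ≈ 2.3998e-5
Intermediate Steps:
u(M, s) = -5*s
1/((u(-6*(-7), -75)/(-24384) - 10887/11295) + 41672) = 1/((-5*(-75)/(-24384) - 10887/11295) + 41672) = 1/((375*(-1/24384) - 10887*1/11295) + 41672) = 1/((-125/8128 - 3629/3765) + 41672) = 1/(-29967137/30601920 + 41672) = 1/(1275213243103/30601920) = 30601920/1275213243103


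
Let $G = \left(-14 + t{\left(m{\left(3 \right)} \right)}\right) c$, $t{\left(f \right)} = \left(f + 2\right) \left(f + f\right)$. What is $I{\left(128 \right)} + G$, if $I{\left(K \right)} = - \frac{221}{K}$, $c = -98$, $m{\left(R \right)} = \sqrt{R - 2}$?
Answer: $\frac{100131}{128} \approx 782.27$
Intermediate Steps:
$m{\left(R \right)} = \sqrt{-2 + R}$
$t{\left(f \right)} = 2 f \left(2 + f\right)$ ($t{\left(f \right)} = \left(2 + f\right) 2 f = 2 f \left(2 + f\right)$)
$G = 784$ ($G = \left(-14 + 2 \sqrt{-2 + 3} \left(2 + \sqrt{-2 + 3}\right)\right) \left(-98\right) = \left(-14 + 2 \sqrt{1} \left(2 + \sqrt{1}\right)\right) \left(-98\right) = \left(-14 + 2 \cdot 1 \left(2 + 1\right)\right) \left(-98\right) = \left(-14 + 2 \cdot 1 \cdot 3\right) \left(-98\right) = \left(-14 + 6\right) \left(-98\right) = \left(-8\right) \left(-98\right) = 784$)
$I{\left(128 \right)} + G = - \frac{221}{128} + 784 = \frac{100131}{128}$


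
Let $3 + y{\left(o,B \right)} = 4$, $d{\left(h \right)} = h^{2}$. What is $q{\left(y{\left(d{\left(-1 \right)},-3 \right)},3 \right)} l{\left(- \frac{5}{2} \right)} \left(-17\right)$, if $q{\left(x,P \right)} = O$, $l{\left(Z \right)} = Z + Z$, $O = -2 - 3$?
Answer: $-425$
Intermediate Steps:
$y{\left(o,B \right)} = 1$ ($y{\left(o,B \right)} = -3 + 4 = 1$)
$O = -5$ ($O = -2 - 3 = -5$)
$l{\left(Z \right)} = 2 Z$
$q{\left(x,P \right)} = -5$
$q{\left(y{\left(d{\left(-1 \right)},-3 \right)},3 \right)} l{\left(- \frac{5}{2} \right)} \left(-17\right) = - 5 \cdot 2 \left(- \frac{5}{2}\right) \left(-17\right) = \left(-5\right) \left(-5\right) \left(-17\right) = 25 \left(-17\right) = -425$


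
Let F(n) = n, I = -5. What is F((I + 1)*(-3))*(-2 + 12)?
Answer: 120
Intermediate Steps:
F((I + 1)*(-3))*(-2 + 12) = ((-5 + 1)*(-3))*(-2 + 12) = -4*(-3)*10 = 12*10 = 120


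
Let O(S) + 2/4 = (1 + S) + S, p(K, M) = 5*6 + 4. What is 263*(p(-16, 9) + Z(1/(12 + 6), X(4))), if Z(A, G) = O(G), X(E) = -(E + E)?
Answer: 9731/2 ≈ 4865.5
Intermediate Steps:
p(K, M) = 34 (p(K, M) = 30 + 4 = 34)
O(S) = ½ + 2*S (O(S) = -½ + ((1 + S) + S) = -½ + (1 + 2*S) = ½ + 2*S)
X(E) = -2*E
Z(A, G) = ½ + 2*G
263*(p(-16, 9) + Z(1/(12 + 6), X(4))) = 263*(34 + (½ + 2*(-2*4))) = 263*(34 + (½ + 2*(-8))) = 263*(34 + (½ - 16)) = 263*(34 - 31/2) = 263*(37/2) = 9731/2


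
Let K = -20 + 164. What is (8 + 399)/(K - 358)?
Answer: -407/214 ≈ -1.9019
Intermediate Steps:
K = 144
(8 + 399)/(K - 358) = (8 + 399)/(144 - 358) = 407/(-214) = 407*(-1/214) = -407/214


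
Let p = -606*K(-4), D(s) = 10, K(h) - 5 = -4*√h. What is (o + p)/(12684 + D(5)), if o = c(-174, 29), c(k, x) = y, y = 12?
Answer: -1509/6347 + 2424*I/6347 ≈ -0.23775 + 0.38191*I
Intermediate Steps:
K(h) = 5 - 4*√h
c(k, x) = 12
o = 12
p = -3030 + 4848*I (p = -606*(5 - 8*I) = -3030 + 4848*I ≈ -3030.0 + 4848.0*I)
(o + p)/(12684 + D(5)) = (12 + (-3030 + 4848*I))/(12684 + 10) = (-3018 + 4848*I)/12694 = (-3018 + 4848*I)*(1/12694) = -1509/6347 + 2424*I/6347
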